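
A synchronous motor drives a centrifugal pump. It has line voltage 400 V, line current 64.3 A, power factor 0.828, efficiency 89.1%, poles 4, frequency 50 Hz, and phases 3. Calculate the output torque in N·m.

209 N·m

P_in = √3·V·I·cosφ = 1.732 × 400 × 64.3 × 0.828 = 36885 W
P_out = η·P_in = 0.891 × 36885 = 32865 W
n = n_s = 120×50/4 = 1500 rpm (synchronous)
ω = 2π×1500/60 = 157.1 rad/s
τ = P_out/ω = 32865/157.1 = 209 N·m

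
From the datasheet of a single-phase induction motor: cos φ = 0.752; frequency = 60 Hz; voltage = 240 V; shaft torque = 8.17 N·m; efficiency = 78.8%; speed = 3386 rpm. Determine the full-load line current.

ω = 2π×3386/60 = 354.6 rad/s; P_out = τω = 8.17 × 354.6 = 2897 W
P_in = P_out / η = 2897 / 0.788 = 3676 W
I = P_in / (V·cosφ) = 3676 / (240 × 0.752) = 20.4 A

20.4 A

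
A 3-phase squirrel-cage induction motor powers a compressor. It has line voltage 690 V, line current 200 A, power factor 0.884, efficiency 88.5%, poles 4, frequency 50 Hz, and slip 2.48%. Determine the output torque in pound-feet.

900 lb·ft

P_in = √3·V·I·cosφ = 1.732 × 690 × 200 × 0.884 = 211290 W
P_out = η·P_in = 0.885 × 211290 = 186992 W
n_s = 120×50/4 = 1500 rpm; n = 1500×(1−0.0248) = 1463 rpm
ω = 2π×1463/60 = 153.2 rad/s
τ = P_out/ω = 186992/153.2 = 1221 N·m
In lb·ft: 1221/1.356 = 900 lb·ft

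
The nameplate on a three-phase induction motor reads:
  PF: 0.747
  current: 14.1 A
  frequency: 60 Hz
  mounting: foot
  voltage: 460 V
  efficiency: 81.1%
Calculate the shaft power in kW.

P_in = √3·V·I·cosφ = 1.732 × 460 × 14.1 × 0.747 = 8392 W
P_out = η·P_in = 0.811 × 8392 = 6806 W

6.81 kW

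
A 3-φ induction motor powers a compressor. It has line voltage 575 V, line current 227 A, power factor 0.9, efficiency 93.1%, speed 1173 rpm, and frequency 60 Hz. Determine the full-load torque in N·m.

P_in = √3·V·I·cosφ = 1.732 × 575 × 227 × 0.9 = 203462 W
P_out = η·P_in = 0.931 × 203462 = 189423 W
n = 1173 rpm
ω = 2π×1173/60 = 122.8 rad/s
τ = P_out/ω = 189423/122.8 = 1540 N·m

1540 N·m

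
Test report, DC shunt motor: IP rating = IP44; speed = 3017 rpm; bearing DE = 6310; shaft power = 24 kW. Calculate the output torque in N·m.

76 N·m

ω = 2π × 3017/60 = 315.9 rad/s
τ = P/ω = 24000/315.9 = 76 N·m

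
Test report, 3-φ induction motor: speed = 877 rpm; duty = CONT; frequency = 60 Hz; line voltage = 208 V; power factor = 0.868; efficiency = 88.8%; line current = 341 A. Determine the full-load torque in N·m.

P_in = √3·V·I·cosφ = 1.732 × 208 × 341 × 0.868 = 106631 W
P_out = η·P_in = 0.888 × 106631 = 94688 W
n = 877 rpm
ω = 2π×877/60 = 91.84 rad/s
τ = P_out/ω = 94688/91.84 = 1030 N·m

1030 N·m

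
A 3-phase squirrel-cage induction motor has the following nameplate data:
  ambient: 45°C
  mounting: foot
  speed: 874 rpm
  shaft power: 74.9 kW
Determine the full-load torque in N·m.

ω = 2π × 874/60 = 91.53 rad/s
τ = P/ω = 74900/91.53 = 818 N·m

818 N·m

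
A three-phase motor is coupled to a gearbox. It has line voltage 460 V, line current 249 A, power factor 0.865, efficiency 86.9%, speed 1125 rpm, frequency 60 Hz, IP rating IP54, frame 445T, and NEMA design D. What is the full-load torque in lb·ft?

934 lb·ft

P_in = √3·V·I·cosφ = 1.732 × 460 × 249 × 0.865 = 171602 W
P_out = η·P_in = 0.869 × 171602 = 149122 W
n = 1125 rpm
ω = 2π×1125/60 = 117.8 rad/s
τ = P_out/ω = 149122/117.8 = 1266 N·m
In lb·ft: 1266/1.356 = 934 lb·ft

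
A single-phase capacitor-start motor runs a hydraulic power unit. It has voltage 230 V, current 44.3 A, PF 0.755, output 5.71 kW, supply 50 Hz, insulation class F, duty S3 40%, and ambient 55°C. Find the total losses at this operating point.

1980 W

P_in = V·I·cosφ = 230×44.3×0.755 = 7693 W
P_out = 5710 W
Losses = P_in − P_out = 7693 − 5710 = 1983 W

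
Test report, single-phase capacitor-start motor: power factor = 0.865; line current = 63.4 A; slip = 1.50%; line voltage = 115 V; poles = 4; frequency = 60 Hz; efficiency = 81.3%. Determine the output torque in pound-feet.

P_in = V·I·cosφ = 115 × 63.4 × 0.865 = 6307 W
P_out = η·P_in = 0.813 × 6307 = 5128 W
n_s = 120×60/4 = 1800 rpm; n = 1800×(1−0.015) = 1773 rpm
ω = 2π×1773/60 = 185.7 rad/s
τ = P_out/ω = 5128/185.7 = 27.61 N·m
In lb·ft: 27.61/1.356 = 20.4 lb·ft

20.4 lb·ft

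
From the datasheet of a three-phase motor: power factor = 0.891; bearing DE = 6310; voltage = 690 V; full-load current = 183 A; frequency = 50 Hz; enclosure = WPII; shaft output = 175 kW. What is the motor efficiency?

89.8 %

P_out = 175 kW = 175000 W
P_in = √3·V_L·I_L·cosφ = 1.732 × 690 × 183 × 0.891 = 194861 W
η = P_out / P_in = 175000 / 194861 = 0.898 = 89.8%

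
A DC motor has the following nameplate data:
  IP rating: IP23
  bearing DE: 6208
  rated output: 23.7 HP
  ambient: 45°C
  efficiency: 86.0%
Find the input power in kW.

20.6 kW

P_out = 23.7 × 746 = 17680 W
P_in = P_out/η = 17680/0.86 = 20558 W = 20.6 kW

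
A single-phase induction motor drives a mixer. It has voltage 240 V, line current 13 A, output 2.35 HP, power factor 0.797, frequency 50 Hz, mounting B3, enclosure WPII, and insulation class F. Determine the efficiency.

70.5 %

P_out = 2.35 × 746 = 1753 W
P_in = V·I·cosφ = 240 × 13 × 0.797 = 2487 W
η = P_out / P_in = 1753 / 2487 = 0.705 = 70.5%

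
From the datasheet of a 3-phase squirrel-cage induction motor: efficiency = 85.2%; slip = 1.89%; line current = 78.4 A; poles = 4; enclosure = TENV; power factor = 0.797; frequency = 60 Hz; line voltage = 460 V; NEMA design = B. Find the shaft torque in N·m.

229 N·m

P_in = √3·V·I·cosφ = 1.732 × 460 × 78.4 × 0.797 = 49783 W
P_out = η·P_in = 0.852 × 49783 = 42415 W
n_s = 120×60/4 = 1800 rpm; n = 1800×(1−0.0189) = 1766 rpm
ω = 2π×1766/60 = 184.9 rad/s
τ = P_out/ω = 42415/184.9 = 229 N·m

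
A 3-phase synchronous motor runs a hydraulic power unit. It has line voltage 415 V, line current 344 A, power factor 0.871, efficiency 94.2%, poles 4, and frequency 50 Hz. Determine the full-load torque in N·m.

P_in = √3·V·I·cosφ = 1.732 × 415 × 344 × 0.871 = 215364 W
P_out = η·P_in = 0.942 × 215364 = 202873 W
n = n_s = 120×50/4 = 1500 rpm (synchronous)
ω = 2π×1500/60 = 157.1 rad/s
τ = P_out/ω = 202873/157.1 = 1290 N·m

1290 N·m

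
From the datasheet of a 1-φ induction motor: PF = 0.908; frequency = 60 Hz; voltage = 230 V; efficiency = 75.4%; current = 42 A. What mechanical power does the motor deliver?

P_in = V·I·cosφ = 230 × 42 × 0.908 = 8771 W
P_out = η·P_in = 0.754 × 8771 = 6613 W

6.61 kW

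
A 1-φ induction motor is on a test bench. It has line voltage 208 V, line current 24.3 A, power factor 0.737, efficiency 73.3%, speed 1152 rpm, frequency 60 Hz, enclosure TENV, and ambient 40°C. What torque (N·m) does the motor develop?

P_in = V·I·cosφ = 208 × 24.3 × 0.737 = 3725 W
P_out = η·P_in = 0.733 × 3725 = 2730 W
n = 1152 rpm
ω = 2π×1152/60 = 120.6 rad/s
τ = P_out/ω = 2730/120.6 = 22.6 N·m

22.6 N·m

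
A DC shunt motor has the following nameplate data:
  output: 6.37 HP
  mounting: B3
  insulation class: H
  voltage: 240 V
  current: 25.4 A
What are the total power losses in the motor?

1340 W

P_in = V·I = 240×25.4 = 6096 W
P_out = 6.37×746 = 4752 W
Losses = P_in − P_out = 6096 − 4752 = 1344 W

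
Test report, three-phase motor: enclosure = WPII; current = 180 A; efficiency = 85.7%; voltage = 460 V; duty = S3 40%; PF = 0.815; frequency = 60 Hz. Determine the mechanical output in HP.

134 HP

P_in = √3·V·I·cosφ = 1.732 × 460 × 180 × 0.815 = 116879 W
P_out = η·P_in = 0.857 × 116879 = 100165 W
= 100165/746 = 134 HP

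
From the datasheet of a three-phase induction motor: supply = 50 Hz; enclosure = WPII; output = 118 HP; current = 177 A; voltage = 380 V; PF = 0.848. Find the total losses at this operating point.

10.8 kW

P_in = √3·V·I·cosφ = 1.732×380×177×0.848 = 98787 W
P_out = 118×746 = 88028 W
Losses = P_in − P_out = 98787 − 88028 = 10759 W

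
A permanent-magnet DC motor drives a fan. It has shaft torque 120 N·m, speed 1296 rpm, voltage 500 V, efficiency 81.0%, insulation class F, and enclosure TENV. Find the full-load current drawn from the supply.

40.2 A

ω = 2π×1296/60 = 135.7 rad/s; P_out = τω = 120 × 135.7 = 16284 W
P_in = P_out / η = 16284 / 0.810 = 20104 W
I = P_in / V = 20104 / 500 = 40.2 A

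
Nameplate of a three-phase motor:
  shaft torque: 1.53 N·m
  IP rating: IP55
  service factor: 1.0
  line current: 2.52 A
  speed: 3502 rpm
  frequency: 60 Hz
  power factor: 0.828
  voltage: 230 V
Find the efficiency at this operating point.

ω = 2π × 3502/60 = 366.7 rad/s; P_out = τω = 1.53 × 366.7 = 561 W
P_in = √3·V_L·I_L·cosφ = 1.732 × 230 × 2.52 × 0.828 = 831 W
η = P_out / P_in = 561 / 831 = 0.675 = 67.5%

67.5 %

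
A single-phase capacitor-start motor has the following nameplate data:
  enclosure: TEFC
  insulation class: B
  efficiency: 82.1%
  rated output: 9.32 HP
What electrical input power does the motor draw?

8.47 kW

P_out = 9.32 × 746 = 6953 W
P_in = P_out/η = 6953/0.821 = 8469 W = 8.47 kW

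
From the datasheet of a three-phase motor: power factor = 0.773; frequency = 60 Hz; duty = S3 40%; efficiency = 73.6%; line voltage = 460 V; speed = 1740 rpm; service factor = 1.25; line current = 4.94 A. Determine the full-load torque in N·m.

12.3 N·m

P_in = √3·V·I·cosφ = 1.732 × 460 × 4.94 × 0.773 = 3042 W
P_out = η·P_in = 0.736 × 3042 = 2239 W
n = 1740 rpm
ω = 2π×1740/60 = 182.2 rad/s
τ = P_out/ω = 2239/182.2 = 12.3 N·m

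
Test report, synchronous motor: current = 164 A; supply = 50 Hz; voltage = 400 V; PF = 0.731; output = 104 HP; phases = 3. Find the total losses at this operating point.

5470 W

P_in = √3·V·I·cosφ = 1.732×400×164×0.731 = 83056 W
P_out = 104×746 = 77584 W
Losses = P_in − P_out = 83056 − 77584 = 5472 W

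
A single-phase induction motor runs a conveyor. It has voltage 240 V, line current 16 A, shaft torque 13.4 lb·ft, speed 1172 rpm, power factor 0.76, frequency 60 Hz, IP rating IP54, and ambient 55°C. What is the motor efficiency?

τ = 13.4 lb·ft × 1.356 = 18.17 N·m
ω = 2π × 1172/60 = 122.7 rad/s; P_out = τω = 18.17 × 122.7 = 2229 W
P_in = V·I·cosφ = 240 × 16 × 0.76 = 2918 W
η = P_out / P_in = 2229 / 2918 = 0.764 = 76.4%

76.4 %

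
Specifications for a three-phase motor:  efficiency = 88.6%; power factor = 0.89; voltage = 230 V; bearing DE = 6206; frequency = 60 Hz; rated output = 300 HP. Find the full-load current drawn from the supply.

P_out = 300 × 746 = 223800 W
P_in = P_out / η = 223800 / 0.886 = 252596 W
I_L = P_in / (√3·V_L·cosφ) = 252596 / (1.732 × 230 × 0.89) = 712 A

712 A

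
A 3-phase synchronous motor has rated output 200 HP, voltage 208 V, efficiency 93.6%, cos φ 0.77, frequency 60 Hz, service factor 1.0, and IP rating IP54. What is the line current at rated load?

575 A

P_out = 200 × 746 = 149200 W
P_in = P_out / η = 149200 / 0.936 = 159402 W
I_L = P_in / (√3·V_L·cosφ) = 159402 / (1.732 × 208 × 0.77) = 575 A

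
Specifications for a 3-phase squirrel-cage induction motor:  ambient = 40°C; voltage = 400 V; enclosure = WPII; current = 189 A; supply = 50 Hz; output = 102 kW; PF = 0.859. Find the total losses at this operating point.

10.5 kW

P_in = √3·V·I·cosφ = 1.732×400×189×0.859 = 112477 W
P_out = 102000 W
Losses = P_in − P_out = 112477 − 102000 = 10477 W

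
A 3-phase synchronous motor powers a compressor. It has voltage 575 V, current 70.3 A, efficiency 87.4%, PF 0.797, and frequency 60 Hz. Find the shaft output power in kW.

P_in = √3·V·I·cosφ = 1.732 × 575 × 70.3 × 0.797 = 55799 W
P_out = η·P_in = 0.874 × 55799 = 48768 W

48.8 kW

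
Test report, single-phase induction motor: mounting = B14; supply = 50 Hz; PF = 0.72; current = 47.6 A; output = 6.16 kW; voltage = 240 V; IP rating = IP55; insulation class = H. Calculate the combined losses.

P_in = V·I·cosφ = 240×47.6×0.72 = 8225 W
P_out = 6160 W
Losses = P_in − P_out = 8225 − 6160 = 2065 W

2070 W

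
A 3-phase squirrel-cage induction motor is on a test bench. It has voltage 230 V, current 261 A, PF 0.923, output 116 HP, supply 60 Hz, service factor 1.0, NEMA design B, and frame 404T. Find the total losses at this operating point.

P_in = √3·V·I·cosφ = 1.732×230×261×0.923 = 95966 W
P_out = 116×746 = 86536 W
Losses = P_in − P_out = 95966 − 86536 = 9430 W

9.43 kW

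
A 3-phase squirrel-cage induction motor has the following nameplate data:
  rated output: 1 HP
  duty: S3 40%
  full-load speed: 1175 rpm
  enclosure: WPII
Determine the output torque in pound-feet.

4.47 lb·ft

P_out = 1 × 746 = 746 W
ω = 2π × 1175/60 = 123 rad/s
τ = P_out/ω = 746/123 = 6.065 N·m
In lb·ft: 6.065/1.356 = 4.47 lb·ft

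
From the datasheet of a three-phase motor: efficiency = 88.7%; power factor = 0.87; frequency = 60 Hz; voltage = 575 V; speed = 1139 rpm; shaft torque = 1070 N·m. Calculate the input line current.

ω = 2π×1139/60 = 119.3 rad/s; P_out = τω = 1070 × 119.3 = 127651 W
P_in = P_out / η = 127651 / 0.887 = 143913 W
I_L = P_in / (√3·V_L·cosφ) = 143913 / (1.732 × 575 × 0.87) = 166 A

166 A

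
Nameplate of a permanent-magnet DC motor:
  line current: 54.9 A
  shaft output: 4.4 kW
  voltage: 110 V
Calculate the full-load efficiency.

72.9 %

P_out = 4.4 kW = 4400 W
P_in = V·I = 110 × 54.9 = 6039 W
η = P_out / P_in = 4400 / 6039 = 0.729 = 72.9%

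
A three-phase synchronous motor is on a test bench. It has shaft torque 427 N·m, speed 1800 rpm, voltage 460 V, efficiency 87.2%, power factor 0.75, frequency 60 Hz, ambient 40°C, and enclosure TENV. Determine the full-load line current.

154 A

ω = 2π×1800/60 = 188.5 rad/s; P_out = τω = 427 × 188.5 = 80490 W
P_in = P_out / η = 80490 / 0.872 = 92305 W
I_L = P_in / (√3·V_L·cosφ) = 92305 / (1.732 × 460 × 0.75) = 154 A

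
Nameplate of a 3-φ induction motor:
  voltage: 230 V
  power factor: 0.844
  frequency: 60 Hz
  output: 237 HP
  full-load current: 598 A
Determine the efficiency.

P_out = 237 × 746 = 176802 W
P_in = √3·V_L·I_L·cosφ = 1.732 × 230 × 598 × 0.844 = 201057 W
η = P_out / P_in = 176802 / 201057 = 0.879 = 87.9%

87.9 %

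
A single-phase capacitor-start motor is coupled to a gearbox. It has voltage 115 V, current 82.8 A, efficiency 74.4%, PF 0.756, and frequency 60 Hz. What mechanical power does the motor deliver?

P_in = V·I·cosφ = 115 × 82.8 × 0.756 = 7199 W
P_out = η·P_in = 0.744 × 7199 = 5356 W

5.36 kW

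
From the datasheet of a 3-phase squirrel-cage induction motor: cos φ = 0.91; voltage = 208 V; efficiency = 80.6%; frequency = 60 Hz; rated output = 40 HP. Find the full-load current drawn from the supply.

P_out = 40 × 746 = 29840 W
P_in = P_out / η = 29840 / 0.806 = 37022 W
I_L = P_in / (√3·V_L·cosφ) = 37022 / (1.732 × 208 × 0.91) = 113 A

113 A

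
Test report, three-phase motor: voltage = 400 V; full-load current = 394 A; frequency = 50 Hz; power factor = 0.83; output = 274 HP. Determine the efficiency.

P_out = 274 × 746 = 204404 W
P_in = √3·V_L·I_L·cosφ = 1.732 × 400 × 394 × 0.83 = 226559 W
η = P_out / P_in = 204404 / 226559 = 0.902 = 90.2%

90.2 %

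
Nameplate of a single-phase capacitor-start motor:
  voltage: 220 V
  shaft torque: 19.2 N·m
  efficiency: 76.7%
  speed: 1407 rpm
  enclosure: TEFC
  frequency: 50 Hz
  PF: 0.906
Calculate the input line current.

ω = 2π×1407/60 = 147.3 rad/s; P_out = τω = 19.2 × 147.3 = 2828 W
P_in = P_out / η = 2828 / 0.767 = 3687 W
I = P_in / (V·cosφ) = 3687 / (220 × 0.906) = 18.5 A

18.5 A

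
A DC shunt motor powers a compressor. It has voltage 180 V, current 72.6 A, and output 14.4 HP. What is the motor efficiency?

P_out = 14.4 × 746 = 10742 W
P_in = V·I = 180 × 72.6 = 13068 W
η = P_out / P_in = 10742 / 13068 = 0.822 = 82.2%

82.2 %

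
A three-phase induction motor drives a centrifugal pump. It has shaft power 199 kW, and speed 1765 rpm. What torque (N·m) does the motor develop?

ω = 2π × 1765/60 = 184.8 rad/s
τ = P/ω = 199000/184.8 = 1080 N·m

1080 N·m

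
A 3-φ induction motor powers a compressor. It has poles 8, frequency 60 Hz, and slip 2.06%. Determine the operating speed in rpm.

881 rpm

n_s = 120f/p = 120×60/8 = 900 rpm
n = n_s(1 − s) = 900 × (1 − 0.0206) = 881 rpm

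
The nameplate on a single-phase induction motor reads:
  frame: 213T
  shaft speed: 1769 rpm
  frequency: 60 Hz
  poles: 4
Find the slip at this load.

1.72 %

n_s = 120f/p = 120×60/4 = 1800 rpm
s = (n_s − n)/n_s = (1800 − 1769)/1800 = 0.0172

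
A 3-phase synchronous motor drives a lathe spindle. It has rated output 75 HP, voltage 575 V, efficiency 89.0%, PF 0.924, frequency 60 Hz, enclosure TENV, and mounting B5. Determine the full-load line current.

68.3 A

P_out = 75 × 746 = 55950 W
P_in = P_out / η = 55950 / 0.890 = 62865 W
I_L = P_in / (√3·V_L·cosφ) = 62865 / (1.732 × 575 × 0.924) = 68.3 A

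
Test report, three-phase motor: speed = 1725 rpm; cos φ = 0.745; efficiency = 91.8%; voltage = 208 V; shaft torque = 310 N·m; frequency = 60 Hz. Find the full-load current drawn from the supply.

ω = 2π×1725/60 = 180.6 rad/s; P_out = τω = 310 × 180.6 = 55986 W
P_in = P_out / η = 55986 / 0.918 = 60987 W
I_L = P_in / (√3·V_L·cosφ) = 60987 / (1.732 × 208 × 0.745) = 227 A

227 A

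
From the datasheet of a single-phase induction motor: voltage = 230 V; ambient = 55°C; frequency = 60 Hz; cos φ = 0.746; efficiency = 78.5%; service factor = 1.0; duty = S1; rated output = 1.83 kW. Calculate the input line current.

13.6 A

P_out = 1.83 kW = 1830 W
P_in = P_out / η = 1830 / 0.785 = 2331 W
I = P_in / (V·cosφ) = 2331 / (230 × 0.746) = 13.6 A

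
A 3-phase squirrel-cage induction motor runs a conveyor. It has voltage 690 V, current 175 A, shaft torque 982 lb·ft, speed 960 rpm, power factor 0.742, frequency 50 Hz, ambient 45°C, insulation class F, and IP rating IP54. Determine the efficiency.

86.3 %

τ = 982 lb·ft × 1.356 = 1332 N·m
ω = 2π × 960/60 = 100.5 rad/s; P_out = τω = 1332 × 100.5 = 133866 W
P_in = √3·V_L·I_L·cosφ = 1.732 × 690 × 175 × 0.742 = 155181 W
η = P_out / P_in = 133866 / 155181 = 0.863 = 86.3%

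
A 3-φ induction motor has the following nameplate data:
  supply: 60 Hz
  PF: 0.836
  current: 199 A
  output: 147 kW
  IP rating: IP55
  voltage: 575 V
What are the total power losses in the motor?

18.7 kW

P_in = √3·V·I·cosφ = 1.732×575×199×0.836 = 165682 W
P_out = 147000 W
Losses = P_in − P_out = 165682 − 147000 = 18682 W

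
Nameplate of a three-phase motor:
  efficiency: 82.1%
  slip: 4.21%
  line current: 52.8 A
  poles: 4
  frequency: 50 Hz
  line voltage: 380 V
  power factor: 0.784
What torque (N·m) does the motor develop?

149 N·m

P_in = √3·V·I·cosφ = 1.732 × 380 × 52.8 × 0.784 = 27245 W
P_out = η·P_in = 0.821 × 27245 = 22368 W
n_s = 120×50/4 = 1500 rpm; n = 1500×(1−0.0421) = 1437 rpm
ω = 2π×1437/60 = 150.5 rad/s
τ = P_out/ω = 22368/150.5 = 149 N·m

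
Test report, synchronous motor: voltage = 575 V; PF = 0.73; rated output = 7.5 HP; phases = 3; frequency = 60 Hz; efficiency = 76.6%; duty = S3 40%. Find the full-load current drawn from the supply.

10 A

P_out = 7.5 × 746 = 5595 W
P_in = P_out / η = 5595 / 0.766 = 7304 W
I_L = P_in / (√3·V_L·cosφ) = 7304 / (1.732 × 575 × 0.73) = 10 A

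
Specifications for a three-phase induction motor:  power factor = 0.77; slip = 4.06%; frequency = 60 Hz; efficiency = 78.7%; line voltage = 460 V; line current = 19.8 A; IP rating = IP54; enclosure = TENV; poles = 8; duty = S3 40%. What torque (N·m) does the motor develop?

P_in = √3·V·I·cosφ = 1.732 × 460 × 19.8 × 0.77 = 12147 W
P_out = η·P_in = 0.787 × 12147 = 9560 W
n_s = 120×60/8 = 900 rpm; n = 900×(1−0.0406) = 863 rpm
ω = 2π×863/60 = 90.37 rad/s
τ = P_out/ω = 9560/90.37 = 106 N·m

106 N·m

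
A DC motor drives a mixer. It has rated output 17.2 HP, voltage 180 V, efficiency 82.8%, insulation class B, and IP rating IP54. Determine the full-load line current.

86.1 A

P_out = 17.2 × 746 = 12831 W
P_in = P_out / η = 12831 / 0.828 = 15496 W
I = P_in / V = 15496 / 180 = 86.1 A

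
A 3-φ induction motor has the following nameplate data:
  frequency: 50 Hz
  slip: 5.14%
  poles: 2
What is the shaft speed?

2846 rpm

n_s = 120f/p = 120×50/2 = 3000 rpm
n = n_s(1 − s) = 3000 × (1 − 0.0514) = 2846 rpm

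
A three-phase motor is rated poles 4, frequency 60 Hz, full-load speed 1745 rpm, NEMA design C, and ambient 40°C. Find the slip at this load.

n_s = 120f/p = 120×60/4 = 1800 rpm
s = (n_s − n)/n_s = (1800 − 1745)/1800 = 0.0306

3.1 %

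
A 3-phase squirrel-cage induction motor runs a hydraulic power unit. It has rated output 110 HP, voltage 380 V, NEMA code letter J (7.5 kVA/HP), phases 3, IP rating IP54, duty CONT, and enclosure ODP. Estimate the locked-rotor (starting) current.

1250 A

S_LR = 7.5 × 110 = 825 kVA
I_LR = S_LR/(√3·V_L) = 825000/(1.732×380) = 1250 A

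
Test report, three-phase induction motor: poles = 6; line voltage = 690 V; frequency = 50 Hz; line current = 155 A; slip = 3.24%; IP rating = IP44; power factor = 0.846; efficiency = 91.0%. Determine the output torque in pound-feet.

P_in = √3·V·I·cosφ = 1.732 × 690 × 155 × 0.846 = 156711 W
P_out = η·P_in = 0.91 × 156711 = 142607 W
n_s = 120×50/6 = 1000 rpm; n = 1000×(1−0.0324) = 968 rpm
ω = 2π×968/60 = 101.4 rad/s
τ = P_out/ω = 142607/101.4 = 1406 N·m
In lb·ft: 1406/1.356 = 1040 lb·ft

1040 lb·ft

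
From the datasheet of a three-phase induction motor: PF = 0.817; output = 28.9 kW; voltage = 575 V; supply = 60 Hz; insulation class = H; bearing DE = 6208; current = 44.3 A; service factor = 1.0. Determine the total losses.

P_in = √3·V·I·cosφ = 1.732×575×44.3×0.817 = 36045 W
P_out = 28900 W
Losses = P_in − P_out = 36045 − 28900 = 7145 W

7.15 kW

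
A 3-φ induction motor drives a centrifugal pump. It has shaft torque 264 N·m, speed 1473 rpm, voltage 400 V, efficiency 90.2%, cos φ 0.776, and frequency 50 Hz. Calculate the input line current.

ω = 2π×1473/60 = 154.3 rad/s; P_out = τω = 264 × 154.3 = 40735 W
P_in = P_out / η = 40735 / 0.902 = 45161 W
I_L = P_in / (√3·V_L·cosφ) = 45161 / (1.732 × 400 × 0.776) = 84 A

84 A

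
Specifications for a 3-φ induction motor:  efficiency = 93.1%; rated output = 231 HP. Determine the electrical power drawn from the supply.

P_out = 231 × 746 = 172326 W
P_in = P_out/η = 172326/0.931 = 185098 W = 185 kW

185 kW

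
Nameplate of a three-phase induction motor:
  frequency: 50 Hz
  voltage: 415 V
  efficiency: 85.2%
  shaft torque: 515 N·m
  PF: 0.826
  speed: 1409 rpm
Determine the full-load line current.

ω = 2π×1409/60 = 147.6 rad/s; P_out = τω = 515 × 147.6 = 76014 W
P_in = P_out / η = 76014 / 0.852 = 89218 W
I_L = P_in / (√3·V_L·cosφ) = 89218 / (1.732 × 415 × 0.826) = 150 A

150 A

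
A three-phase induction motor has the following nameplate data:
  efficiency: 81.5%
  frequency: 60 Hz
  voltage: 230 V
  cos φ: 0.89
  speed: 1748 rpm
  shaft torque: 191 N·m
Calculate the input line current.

ω = 2π×1748/60 = 183.1 rad/s; P_out = τω = 191 × 183.1 = 34972 W
P_in = P_out / η = 34972 / 0.815 = 42910 W
I_L = P_in / (√3·V_L·cosφ) = 42910 / (1.732 × 230 × 0.89) = 121 A

121 A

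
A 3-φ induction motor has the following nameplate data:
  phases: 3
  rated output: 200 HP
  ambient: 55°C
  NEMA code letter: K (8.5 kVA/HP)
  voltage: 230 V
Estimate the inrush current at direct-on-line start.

S_LR = 8.5 × 200 = 1700 kVA
I_LR = S_LR/(√3·V_L) = 1700000/(1.732×230) = 4270 A

4270 A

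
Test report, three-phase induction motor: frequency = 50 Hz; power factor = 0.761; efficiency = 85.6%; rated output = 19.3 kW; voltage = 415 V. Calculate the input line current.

41.2 A

P_out = 19.3 kW = 19300 W
P_in = P_out / η = 19300 / 0.856 = 22547 W
I_L = P_in / (√3·V_L·cosφ) = 22547 / (1.732 × 415 × 0.761) = 41.2 A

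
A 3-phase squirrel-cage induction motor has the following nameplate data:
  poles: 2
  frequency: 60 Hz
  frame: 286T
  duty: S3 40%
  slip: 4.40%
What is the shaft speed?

3442 rpm

n_s = 120f/p = 120×60/2 = 3600 rpm
n = n_s(1 − s) = 3600 × (1 − 0.044) = 3442 rpm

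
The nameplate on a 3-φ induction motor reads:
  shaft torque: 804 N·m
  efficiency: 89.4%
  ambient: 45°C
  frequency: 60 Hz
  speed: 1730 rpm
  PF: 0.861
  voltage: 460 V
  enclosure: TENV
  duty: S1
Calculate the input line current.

238 A

ω = 2π×1730/60 = 181.2 rad/s; P_out = τω = 804 × 181.2 = 145685 W
P_in = P_out / η = 145685 / 0.894 = 162959 W
I_L = P_in / (√3·V_L·cosφ) = 162959 / (1.732 × 460 × 0.861) = 238 A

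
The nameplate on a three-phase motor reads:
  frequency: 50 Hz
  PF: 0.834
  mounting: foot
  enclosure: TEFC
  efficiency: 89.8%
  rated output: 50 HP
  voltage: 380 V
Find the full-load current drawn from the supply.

P_out = 50 × 746 = 37300 W
P_in = P_out / η = 37300 / 0.898 = 41537 W
I_L = P_in / (√3·V_L·cosφ) = 41537 / (1.732 × 380 × 0.834) = 75.7 A

75.7 A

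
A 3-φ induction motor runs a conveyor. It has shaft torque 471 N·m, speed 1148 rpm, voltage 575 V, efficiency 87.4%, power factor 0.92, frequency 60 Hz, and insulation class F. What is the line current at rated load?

ω = 2π×1148/60 = 120.2 rad/s; P_out = τω = 471 × 120.2 = 56614 W
P_in = P_out / η = 56614 / 0.874 = 64776 W
I_L = P_in / (√3·V_L·cosφ) = 64776 / (1.732 × 575 × 0.92) = 70.7 A

70.7 A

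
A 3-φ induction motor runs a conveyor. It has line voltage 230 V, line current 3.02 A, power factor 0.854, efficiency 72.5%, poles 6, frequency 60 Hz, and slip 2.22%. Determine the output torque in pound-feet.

4.47 lb·ft

P_in = √3·V·I·cosφ = 1.732 × 230 × 3.02 × 0.854 = 1027 W
P_out = η·P_in = 0.725 × 1027 = 745 W
n_s = 120×60/6 = 1200 rpm; n = 1200×(1−0.0222) = 1173 rpm
ω = 2π×1173/60 = 122.8 rad/s
τ = P_out/ω = 745/122.8 = 6.067 N·m
In lb·ft: 6.067/1.356 = 4.47 lb·ft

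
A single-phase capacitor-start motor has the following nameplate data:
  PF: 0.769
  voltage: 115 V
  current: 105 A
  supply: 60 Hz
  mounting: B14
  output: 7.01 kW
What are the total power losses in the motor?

P_in = V·I·cosφ = 115×105×0.769 = 9286 W
P_out = 7010 W
Losses = P_in − P_out = 9286 − 7010 = 2276 W

2280 W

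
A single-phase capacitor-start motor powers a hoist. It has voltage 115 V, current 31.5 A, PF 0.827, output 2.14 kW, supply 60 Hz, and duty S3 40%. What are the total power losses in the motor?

P_in = V·I·cosφ = 115×31.5×0.827 = 2996 W
P_out = 2140 W
Losses = P_in − P_out = 2996 − 2140 = 856 W

856 W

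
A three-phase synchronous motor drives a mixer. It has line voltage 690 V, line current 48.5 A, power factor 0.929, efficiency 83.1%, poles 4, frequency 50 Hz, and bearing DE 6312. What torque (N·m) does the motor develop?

285 N·m

P_in = √3·V·I·cosφ = 1.732 × 690 × 48.5 × 0.929 = 53846 W
P_out = η·P_in = 0.831 × 53846 = 44746 W
n = n_s = 120×50/4 = 1500 rpm (synchronous)
ω = 2π×1500/60 = 157.1 rad/s
τ = P_out/ω = 44746/157.1 = 285 N·m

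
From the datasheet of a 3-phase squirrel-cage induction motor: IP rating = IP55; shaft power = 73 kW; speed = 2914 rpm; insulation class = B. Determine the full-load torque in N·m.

ω = 2π × 2914/60 = 305.2 rad/s
τ = P/ω = 73000/305.2 = 239 N·m

239 N·m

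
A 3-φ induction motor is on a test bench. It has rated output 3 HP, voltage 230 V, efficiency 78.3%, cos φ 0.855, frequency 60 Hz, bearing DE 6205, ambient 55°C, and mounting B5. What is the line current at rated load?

P_out = 3 × 746 = 2238 W
P_in = P_out / η = 2238 / 0.783 = 2858 W
I_L = P_in / (√3·V_L·cosφ) = 2858 / (1.732 × 230 × 0.855) = 8.39 A

8.39 A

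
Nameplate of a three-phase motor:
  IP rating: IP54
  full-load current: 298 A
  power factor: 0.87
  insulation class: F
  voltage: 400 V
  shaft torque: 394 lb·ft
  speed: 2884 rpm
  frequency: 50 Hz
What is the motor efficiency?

τ = 394 lb·ft × 1.356 = 534.3 N·m
ω = 2π × 2884/60 = 302 rad/s; P_out = τω = 534.3 × 302 = 161359 W
P_in = √3·V_L·I_L·cosφ = 1.732 × 400 × 298 × 0.87 = 179615 W
η = P_out / P_in = 161359 / 179615 = 0.898 = 89.8%

89.8 %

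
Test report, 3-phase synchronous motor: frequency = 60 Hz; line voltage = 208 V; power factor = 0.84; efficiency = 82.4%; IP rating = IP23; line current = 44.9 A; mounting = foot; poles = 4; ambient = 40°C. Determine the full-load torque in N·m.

59.4 N·m

P_in = √3·V·I·cosφ = 1.732 × 208 × 44.9 × 0.84 = 13587 W
P_out = η·P_in = 0.824 × 13587 = 11196 W
n = n_s = 120×60/4 = 1800 rpm (synchronous)
ω = 2π×1800/60 = 188.5 rad/s
τ = P_out/ω = 11196/188.5 = 59.4 N·m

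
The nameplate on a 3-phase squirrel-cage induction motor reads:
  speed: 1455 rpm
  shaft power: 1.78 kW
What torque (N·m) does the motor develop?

ω = 2π × 1455/60 = 152.4 rad/s
τ = P/ω = 1780/152.4 = 11.7 N·m

11.7 N·m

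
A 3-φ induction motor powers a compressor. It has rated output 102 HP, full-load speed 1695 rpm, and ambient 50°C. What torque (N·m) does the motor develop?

P_out = 102 × 746 = 76092 W
ω = 2π × 1695/60 = 177.5 rad/s
τ = P_out/ω = 76092/177.5 = 429 N·m

429 N·m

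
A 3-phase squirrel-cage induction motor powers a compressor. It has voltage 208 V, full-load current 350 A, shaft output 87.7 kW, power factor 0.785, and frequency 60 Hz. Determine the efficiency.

P_out = 87.7 kW = 87700 W
P_in = √3·V_L·I_L·cosφ = 1.732 × 208 × 350 × 0.785 = 98980 W
η = P_out / P_in = 87700 / 98980 = 0.886 = 88.6%

88.6 %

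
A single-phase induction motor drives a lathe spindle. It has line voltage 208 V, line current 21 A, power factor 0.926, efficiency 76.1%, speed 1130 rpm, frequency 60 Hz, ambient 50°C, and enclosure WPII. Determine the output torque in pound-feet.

P_in = V·I·cosφ = 208 × 21 × 0.926 = 4045 W
P_out = η·P_in = 0.761 × 4045 = 3078 W
n = 1130 rpm
ω = 2π×1130/60 = 118.3 rad/s
τ = P_out/ω = 3078/118.3 = 26.02 N·m
In lb·ft: 26.02/1.356 = 19.2 lb·ft

19.2 lb·ft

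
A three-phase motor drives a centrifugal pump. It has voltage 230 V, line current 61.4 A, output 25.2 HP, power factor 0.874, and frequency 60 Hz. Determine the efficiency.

87.9 %

P_out = 25.2 × 746 = 18799 W
P_in = √3·V_L·I_L·cosφ = 1.732 × 230 × 61.4 × 0.874 = 21377 W
η = P_out / P_in = 18799 / 21377 = 0.879 = 87.9%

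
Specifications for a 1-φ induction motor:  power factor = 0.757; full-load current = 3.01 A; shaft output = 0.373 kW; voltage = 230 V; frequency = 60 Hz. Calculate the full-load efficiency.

71.2 %

P_out = 0.373 kW = 373 W
P_in = V·I·cosφ = 230 × 3.01 × 0.757 = 524 W
η = P_out / P_in = 373 / 524 = 0.712 = 71.2%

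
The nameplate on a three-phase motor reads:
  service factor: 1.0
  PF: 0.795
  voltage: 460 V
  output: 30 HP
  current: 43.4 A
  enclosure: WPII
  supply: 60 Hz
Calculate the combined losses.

P_in = √3·V·I·cosφ = 1.732×460×43.4×0.795 = 27489 W
P_out = 30×746 = 22380 W
Losses = P_in − P_out = 27489 − 22380 = 5109 W

5110 W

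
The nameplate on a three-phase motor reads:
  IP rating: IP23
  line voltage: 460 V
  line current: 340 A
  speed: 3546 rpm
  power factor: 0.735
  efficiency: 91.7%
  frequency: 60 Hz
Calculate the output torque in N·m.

492 N·m

P_in = √3·V·I·cosφ = 1.732 × 460 × 340 × 0.735 = 199100 W
P_out = η·P_in = 0.917 × 199100 = 182575 W
n = 3546 rpm
ω = 2π×3546/60 = 371.3 rad/s
τ = P_out/ω = 182575/371.3 = 492 N·m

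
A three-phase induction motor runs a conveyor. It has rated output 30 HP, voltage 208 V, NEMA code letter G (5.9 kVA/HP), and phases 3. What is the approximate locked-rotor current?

491 A

S_LR = 5.9 × 30 = 177 kVA
I_LR = S_LR/(√3·V_L) = 177000/(1.732×208) = 491 A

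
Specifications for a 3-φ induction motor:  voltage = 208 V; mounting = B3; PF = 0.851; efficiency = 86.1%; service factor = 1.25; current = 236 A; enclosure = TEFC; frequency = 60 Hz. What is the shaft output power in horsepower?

P_in = √3·V·I·cosφ = 1.732 × 208 × 236 × 0.851 = 72352 W
P_out = η·P_in = 0.861 × 72352 = 62295 W
= 62295/746 = 83.5 HP

83.5 HP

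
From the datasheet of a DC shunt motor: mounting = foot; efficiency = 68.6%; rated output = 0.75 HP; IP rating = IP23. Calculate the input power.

P_out = 0.75 × 746 = 560 W
P_in = P_out/η = 560/0.686 = 816 W = 0.816 kW

0.816 kW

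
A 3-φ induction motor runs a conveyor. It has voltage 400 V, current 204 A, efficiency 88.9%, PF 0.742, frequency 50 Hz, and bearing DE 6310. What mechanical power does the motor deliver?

P_in = √3·V·I·cosφ = 1.732 × 400 × 204 × 0.742 = 104868 W
P_out = η·P_in = 0.889 × 104868 = 93228 W

93.2 kW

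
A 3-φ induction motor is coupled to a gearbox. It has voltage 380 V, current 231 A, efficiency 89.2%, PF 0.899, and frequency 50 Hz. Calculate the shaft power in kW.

122 kW

P_in = √3·V·I·cosφ = 1.732 × 380 × 231 × 0.899 = 136679 W
P_out = η·P_in = 0.892 × 136679 = 121918 W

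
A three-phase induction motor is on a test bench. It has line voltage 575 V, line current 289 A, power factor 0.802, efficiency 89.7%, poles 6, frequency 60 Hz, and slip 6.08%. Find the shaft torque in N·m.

P_in = √3·V·I·cosφ = 1.732 × 575 × 289 × 0.802 = 230828 W
P_out = η·P_in = 0.897 × 230828 = 207053 W
n_s = 120×60/6 = 1200 rpm; n = 1200×(1−0.0608) = 1127 rpm
ω = 2π×1127/60 = 118 rad/s
τ = P_out/ω = 207053/118 = 1750 N·m

1750 N·m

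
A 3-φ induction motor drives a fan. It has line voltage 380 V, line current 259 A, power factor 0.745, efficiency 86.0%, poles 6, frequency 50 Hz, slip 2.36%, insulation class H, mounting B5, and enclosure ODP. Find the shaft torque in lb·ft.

788 lb·ft

P_in = √3·V·I·cosφ = 1.732 × 380 × 259 × 0.745 = 126995 W
P_out = η·P_in = 0.86 × 126995 = 109216 W
n_s = 120×50/6 = 1000 rpm; n = 1000×(1−0.0236) = 976 rpm
ω = 2π×976/60 = 102.2 rad/s
τ = P_out/ω = 109216/102.2 = 1069 N·m
In lb·ft: 1069/1.356 = 788 lb·ft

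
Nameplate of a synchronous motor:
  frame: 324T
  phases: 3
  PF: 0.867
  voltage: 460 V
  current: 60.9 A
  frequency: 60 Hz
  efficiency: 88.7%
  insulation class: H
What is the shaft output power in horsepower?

P_in = √3·V·I·cosφ = 1.732 × 460 × 60.9 × 0.867 = 42067 W
P_out = η·P_in = 0.887 × 42067 = 37313 W
= 37313/746 = 50 HP

50 HP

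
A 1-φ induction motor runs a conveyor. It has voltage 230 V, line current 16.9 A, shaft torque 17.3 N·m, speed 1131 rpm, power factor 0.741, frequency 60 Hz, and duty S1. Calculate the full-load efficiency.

ω = 2π × 1131/60 = 118.4 rad/s; P_out = τω = 17.3 × 118.4 = 2048 W
P_in = V·I·cosφ = 230 × 16.9 × 0.741 = 2880 W
η = P_out / P_in = 2048 / 2880 = 0.711 = 71.1%

71.1 %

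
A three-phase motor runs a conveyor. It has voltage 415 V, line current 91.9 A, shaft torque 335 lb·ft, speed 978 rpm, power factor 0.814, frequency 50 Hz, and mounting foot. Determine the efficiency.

τ = 335 lb·ft × 1.356 = 454.3 N·m
ω = 2π × 978/60 = 102.4 rad/s; P_out = τω = 454.3 × 102.4 = 46520 W
P_in = √3·V_L·I_L·cosφ = 1.732 × 415 × 91.9 × 0.814 = 53769 W
η = P_out / P_in = 46520 / 53769 = 0.865 = 86.5%

86.5 %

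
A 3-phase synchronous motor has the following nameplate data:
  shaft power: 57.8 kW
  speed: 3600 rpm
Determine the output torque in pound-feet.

ω = 2π × 3600/60 = 377 rad/s
τ = P/ω = 57800/377 = 153.3 N·m
In lb·ft: 153.3/1.356 = 113 lb·ft

113 lb·ft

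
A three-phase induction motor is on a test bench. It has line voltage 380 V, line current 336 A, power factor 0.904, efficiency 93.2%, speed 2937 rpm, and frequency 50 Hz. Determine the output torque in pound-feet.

447 lb·ft

P_in = √3·V·I·cosφ = 1.732 × 380 × 336 × 0.904 = 199912 W
P_out = η·P_in = 0.932 × 199912 = 186318 W
n = 2937 rpm
ω = 2π×2937/60 = 307.6 rad/s
τ = P_out/ω = 186318/307.6 = 605.7 N·m
In lb·ft: 605.7/1.356 = 447 lb·ft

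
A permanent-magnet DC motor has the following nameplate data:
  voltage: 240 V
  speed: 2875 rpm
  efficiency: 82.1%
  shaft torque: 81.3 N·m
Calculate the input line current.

124 A

ω = 2π×2875/60 = 301.1 rad/s; P_out = τω = 81.3 × 301.1 = 24479 W
P_in = P_out / η = 24479 / 0.821 = 29816 W
I = P_in / V = 29816 / 240 = 124 A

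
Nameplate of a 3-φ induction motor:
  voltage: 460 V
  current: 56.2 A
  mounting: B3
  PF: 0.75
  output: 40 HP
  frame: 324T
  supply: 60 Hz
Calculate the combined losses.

3.74 kW

P_in = √3·V·I·cosφ = 1.732×460×56.2×0.75 = 33582 W
P_out = 40×746 = 29840 W
Losses = P_in − P_out = 33582 − 29840 = 3742 W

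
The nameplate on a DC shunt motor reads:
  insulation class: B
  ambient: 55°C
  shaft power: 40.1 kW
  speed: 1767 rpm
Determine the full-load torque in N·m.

217 N·m

ω = 2π × 1767/60 = 185 rad/s
τ = P/ω = 40100/185 = 217 N·m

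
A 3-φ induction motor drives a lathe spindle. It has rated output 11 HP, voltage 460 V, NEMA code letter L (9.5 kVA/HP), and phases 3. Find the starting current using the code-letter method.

S_LR = 9.5 × 11 = 104.5 kVA
I_LR = S_LR/(√3·V_L) = 104500/(1.732×460) = 131 A

131 A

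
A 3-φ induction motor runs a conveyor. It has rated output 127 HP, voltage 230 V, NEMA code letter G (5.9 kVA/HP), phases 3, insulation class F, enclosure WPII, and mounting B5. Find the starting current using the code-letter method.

1880 A

S_LR = 5.9 × 127 = 749.3 kVA
I_LR = S_LR/(√3·V_L) = 749300/(1.732×230) = 1880 A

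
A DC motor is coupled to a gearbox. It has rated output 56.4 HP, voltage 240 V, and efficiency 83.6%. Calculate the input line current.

210 A

P_out = 56.4 × 746 = 42074 W
P_in = P_out / η = 42074 / 0.836 = 50328 W
I = P_in / V = 50328 / 240 = 210 A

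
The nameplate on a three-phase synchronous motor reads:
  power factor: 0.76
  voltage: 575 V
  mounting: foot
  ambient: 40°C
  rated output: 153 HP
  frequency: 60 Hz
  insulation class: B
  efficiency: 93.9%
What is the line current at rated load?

161 A

P_out = 153 × 746 = 114138 W
P_in = P_out / η = 114138 / 0.939 = 121553 W
I_L = P_in / (√3·V_L·cosφ) = 121553 / (1.732 × 575 × 0.76) = 161 A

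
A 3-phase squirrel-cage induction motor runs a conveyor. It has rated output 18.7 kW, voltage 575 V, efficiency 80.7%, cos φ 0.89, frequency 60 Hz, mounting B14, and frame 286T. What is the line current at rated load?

26.1 A

P_out = 18.7 kW = 18700 W
P_in = P_out / η = 18700 / 0.807 = 23172 W
I_L = P_in / (√3·V_L·cosφ) = 23172 / (1.732 × 575 × 0.89) = 26.1 A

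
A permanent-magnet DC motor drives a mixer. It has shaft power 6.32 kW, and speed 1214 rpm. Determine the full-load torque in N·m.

49.7 N·m

ω = 2π × 1214/60 = 127.1 rad/s
τ = P/ω = 6320/127.1 = 49.7 N·m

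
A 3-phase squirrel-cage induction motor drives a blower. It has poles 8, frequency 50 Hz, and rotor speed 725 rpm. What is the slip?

n_s = 120f/p = 120×50/8 = 750 rpm
s = (n_s − n)/n_s = (750 − 725)/750 = 0.0333

3.33 %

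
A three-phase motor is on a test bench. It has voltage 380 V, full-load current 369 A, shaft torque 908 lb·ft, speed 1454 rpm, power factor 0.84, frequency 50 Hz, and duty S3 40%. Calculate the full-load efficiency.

91.9 %

τ = 908 lb·ft × 1.356 = 1231 N·m
ω = 2π × 1454/60 = 152.3 rad/s; P_out = τω = 1231 × 152.3 = 187481 W
P_in = √3·V_L·I_L·cosφ = 1.732 × 380 × 369 × 0.84 = 204003 W
η = P_out / P_in = 187481 / 204003 = 0.919 = 91.9%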